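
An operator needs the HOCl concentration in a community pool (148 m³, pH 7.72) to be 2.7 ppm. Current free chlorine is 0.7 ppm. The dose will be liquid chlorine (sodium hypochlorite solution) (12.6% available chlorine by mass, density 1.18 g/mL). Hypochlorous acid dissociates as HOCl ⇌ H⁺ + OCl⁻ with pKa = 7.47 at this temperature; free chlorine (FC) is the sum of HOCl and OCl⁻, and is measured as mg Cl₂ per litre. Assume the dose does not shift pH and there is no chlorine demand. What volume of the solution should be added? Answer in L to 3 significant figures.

6.77 L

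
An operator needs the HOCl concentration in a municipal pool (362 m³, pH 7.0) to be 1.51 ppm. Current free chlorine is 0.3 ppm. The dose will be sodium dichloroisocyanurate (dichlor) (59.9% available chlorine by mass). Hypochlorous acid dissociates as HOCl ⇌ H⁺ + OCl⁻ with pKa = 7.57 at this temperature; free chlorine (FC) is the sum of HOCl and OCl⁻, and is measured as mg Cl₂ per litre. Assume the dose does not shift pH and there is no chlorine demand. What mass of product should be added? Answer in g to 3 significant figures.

Volume: 362 m³ = 362,000 L.
[OCl⁻]/[HOCl] = 10^(pH − pKa) = 10^(7.0 − 7.57) = 0.2692; fraction as HOCl = 1/(1 + 0.2692) = 0.7879.
Free chlorine required for 1.51 ppm HOCl: 1.51 / 0.7879 = 1.916 ppm.
FC to add: 1.916 − 0.3 = 1.616 mg/L as Cl₂.
Cl₂ equivalent: 1.616 mg/L × 362,000 L = 585.1 g.
Product at 59.9% available Cl: 585.1 / 0.599 = 976.9 g.

977 g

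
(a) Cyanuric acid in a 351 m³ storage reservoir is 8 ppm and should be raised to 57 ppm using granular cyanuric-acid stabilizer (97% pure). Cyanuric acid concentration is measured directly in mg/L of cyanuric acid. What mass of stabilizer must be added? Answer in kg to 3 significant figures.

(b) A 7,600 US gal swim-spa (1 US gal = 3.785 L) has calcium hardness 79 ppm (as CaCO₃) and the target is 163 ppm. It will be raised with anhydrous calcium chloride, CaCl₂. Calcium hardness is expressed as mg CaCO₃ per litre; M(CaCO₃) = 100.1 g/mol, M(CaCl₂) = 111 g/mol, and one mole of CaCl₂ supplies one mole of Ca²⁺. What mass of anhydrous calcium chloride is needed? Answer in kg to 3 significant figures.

(a) Volume: 351 m³ = 351,000 L.
(a) CYA to add: (57 − 8) = 49 mg/L × 351,000 L = 17,200 g cyanuric acid.
(a) At 97% purity: 17,200 / 0.97 = 17,730 g product.

(b) Volume: 7,600 US gal × 3.785 L/gal = 28,766 L.
(b) Hardness to add: (163 − 79) = 84 mg/L as CaCO₃ × 28,766 L = 2416 g as CaCO₃.
(b) Moles of Ca²⁺ (1 mol Ca²⁺ ≡ 1 mol CaCO₃): 2416 / 100.1 g/mol = 24.14 mol.
(b) Mass of CaCl₂: 24.14 × 111 = 2679 g.

(a) 17.7 kg; (b) 2.68 kg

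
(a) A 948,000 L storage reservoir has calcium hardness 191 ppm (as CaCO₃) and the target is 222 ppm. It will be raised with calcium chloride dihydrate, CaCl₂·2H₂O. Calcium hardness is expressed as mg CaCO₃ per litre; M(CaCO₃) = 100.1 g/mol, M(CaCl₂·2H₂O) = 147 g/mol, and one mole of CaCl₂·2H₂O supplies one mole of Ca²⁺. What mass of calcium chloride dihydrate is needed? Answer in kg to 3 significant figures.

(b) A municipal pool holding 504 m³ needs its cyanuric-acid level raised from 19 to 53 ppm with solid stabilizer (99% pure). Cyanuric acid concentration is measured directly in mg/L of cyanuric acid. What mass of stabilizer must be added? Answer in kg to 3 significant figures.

(a) 43.2 kg; (b) 17.3 kg

(a) Hardness to add: (222 − 191) = 31 mg/L as CaCO₃ × 948,000 L = 29,390 g as CaCO₃.
(a) Moles of Ca²⁺ (1 mol Ca²⁺ ≡ 1 mol CaCO₃): 29,390 / 100.1 g/mol = 293.6 mol.
(a) Mass of CaCl₂·2H₂O: 293.6 × 147 = 43,160 g.

(b) Volume: 504 m³ = 504,000 L.
(b) CYA to add: (53 − 19) = 34 mg/L × 504,000 L = 17,140 g cyanuric acid.
(b) At 99% purity: 17,140 / 0.99 = 17,310 g product.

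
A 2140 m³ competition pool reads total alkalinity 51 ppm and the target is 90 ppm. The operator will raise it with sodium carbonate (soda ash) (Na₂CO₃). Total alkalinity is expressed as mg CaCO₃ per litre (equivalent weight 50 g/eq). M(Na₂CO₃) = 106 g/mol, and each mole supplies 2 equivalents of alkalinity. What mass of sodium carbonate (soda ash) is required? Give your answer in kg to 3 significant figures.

88.5 kg

Volume: 2140 m³ = 2,140,000 L.
Alkalinity to add: (90 − 51) = 39 mg/L as CaCO₃ × 2,140,000 L = 83,460 g as CaCO₃.
Equivalents: 83,460 g ÷ 50 g/eq = 1669 eq.
Each mole of Na₂CO₃ supplies 2 eq, so 1669 / 2 = 834.6 mol.
Mass: 834.6 mol × 106 g/mol = 88,470 g.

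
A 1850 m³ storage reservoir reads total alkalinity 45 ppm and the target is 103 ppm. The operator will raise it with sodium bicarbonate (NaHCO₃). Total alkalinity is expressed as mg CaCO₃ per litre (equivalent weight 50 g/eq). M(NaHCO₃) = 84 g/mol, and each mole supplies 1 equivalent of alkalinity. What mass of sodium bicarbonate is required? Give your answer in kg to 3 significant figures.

180 kg

Volume: 1850 m³ = 1,850,000 L.
Alkalinity to add: (103 − 45) = 58 mg/L as CaCO₃ × 1,850,000 L = 107,300 g as CaCO₃.
Equivalents: 107,300 g ÷ 50 g/eq = 2146 eq.
NaHCO₃ supplies 1 eq per mole → 2146 mol.
Mass: 2146 mol × 84 g/mol = 180,300 g.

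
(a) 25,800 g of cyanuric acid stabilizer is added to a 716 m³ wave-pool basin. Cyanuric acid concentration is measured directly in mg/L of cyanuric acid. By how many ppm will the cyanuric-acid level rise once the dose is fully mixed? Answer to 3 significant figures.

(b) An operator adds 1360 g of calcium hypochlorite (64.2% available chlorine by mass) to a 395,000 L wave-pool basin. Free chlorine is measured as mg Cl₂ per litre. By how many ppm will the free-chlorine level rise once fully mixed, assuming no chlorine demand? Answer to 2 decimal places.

(a) 36.0 ppm; (b) 2.21 ppm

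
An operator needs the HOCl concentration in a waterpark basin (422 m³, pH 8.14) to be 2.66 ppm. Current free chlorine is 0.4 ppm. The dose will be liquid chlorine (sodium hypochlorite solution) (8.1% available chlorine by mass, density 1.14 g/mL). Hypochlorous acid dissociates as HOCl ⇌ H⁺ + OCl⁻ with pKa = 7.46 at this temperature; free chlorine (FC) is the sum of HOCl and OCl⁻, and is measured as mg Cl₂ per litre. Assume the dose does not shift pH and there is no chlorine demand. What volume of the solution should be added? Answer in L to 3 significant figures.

68.5 L

Volume: 422 m³ = 422,000 L.
[OCl⁻]/[HOCl] = 10^(pH − pKa) = 10^(8.14 − 7.46) = 4.786; fraction as HOCl = 1/(1 + 4.786) = 0.1728.
Free chlorine required for 2.66 ppm HOCl: 2.66 / 0.1728 = 15.39 ppm.
FC to add: 15.39 − 0.4 = 14.99 mg/L as Cl₂.
Cl₂ equivalent: 14.99 mg/L × 422,000 L = 6326 g.
Product at 8.1% available Cl: 6326 / 0.081 = 78,100 g.
Volume: 78,100 g ÷ 1.14 g/mL = 68,510 mL.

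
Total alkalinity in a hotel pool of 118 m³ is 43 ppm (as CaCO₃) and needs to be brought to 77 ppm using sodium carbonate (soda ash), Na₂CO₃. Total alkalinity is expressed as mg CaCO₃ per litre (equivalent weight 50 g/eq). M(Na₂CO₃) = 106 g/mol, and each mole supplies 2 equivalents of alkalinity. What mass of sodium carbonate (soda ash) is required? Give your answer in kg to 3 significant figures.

4.25 kg

Volume: 118 m³ = 118,000 L.
Alkalinity to add: (77 − 43) = 34 mg/L as CaCO₃ × 118,000 L = 4012 g as CaCO₃.
Equivalents: 4012 g ÷ 50 g/eq = 80.24 eq.
Each mole of Na₂CO₃ supplies 2 eq, so 80.24 / 2 = 40.12 mol.
Mass: 40.12 mol × 106 g/mol = 4253 g.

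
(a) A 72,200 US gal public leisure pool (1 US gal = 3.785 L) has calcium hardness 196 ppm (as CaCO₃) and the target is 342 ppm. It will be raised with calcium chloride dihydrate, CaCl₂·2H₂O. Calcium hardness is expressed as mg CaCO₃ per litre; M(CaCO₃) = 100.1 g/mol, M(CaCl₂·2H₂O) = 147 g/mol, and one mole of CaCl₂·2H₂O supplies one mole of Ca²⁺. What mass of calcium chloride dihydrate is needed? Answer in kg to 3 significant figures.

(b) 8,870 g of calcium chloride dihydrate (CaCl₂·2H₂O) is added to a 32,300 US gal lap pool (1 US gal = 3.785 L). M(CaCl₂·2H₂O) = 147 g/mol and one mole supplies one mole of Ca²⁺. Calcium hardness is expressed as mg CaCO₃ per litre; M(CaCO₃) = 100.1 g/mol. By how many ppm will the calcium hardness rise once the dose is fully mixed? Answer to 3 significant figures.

(a) Volume: 72,200 US gal × 3.785 L/gal = 273,277 L.
(a) Hardness to add: (342 − 196) = 146 mg/L as CaCO₃ × 273,277 L = 39,900 g as CaCO₃.
(a) Moles of Ca²⁺ (1 mol Ca²⁺ ≡ 1 mol CaCO₃): 39,900 / 100.1 g/mol = 398.6 mol.
(a) Mass of CaCl₂·2H₂O: 398.6 × 147 = 58,590 g.

(b) Volume: 32,300 US gal × 3.785 L/gal = 122,256 L.
(b) Moles of Ca²⁺: 8,870 g ÷ 147 g/mol = 60.34 mol.
(b) As CaCO₃: 60.34 mol × 100.1 g/mol = 6040 g.
(b) Rise: 6040 g / 122,256 L × 1000 = 49.41 mg/L.

(a) 58.6 kg; (b) 49.4 ppm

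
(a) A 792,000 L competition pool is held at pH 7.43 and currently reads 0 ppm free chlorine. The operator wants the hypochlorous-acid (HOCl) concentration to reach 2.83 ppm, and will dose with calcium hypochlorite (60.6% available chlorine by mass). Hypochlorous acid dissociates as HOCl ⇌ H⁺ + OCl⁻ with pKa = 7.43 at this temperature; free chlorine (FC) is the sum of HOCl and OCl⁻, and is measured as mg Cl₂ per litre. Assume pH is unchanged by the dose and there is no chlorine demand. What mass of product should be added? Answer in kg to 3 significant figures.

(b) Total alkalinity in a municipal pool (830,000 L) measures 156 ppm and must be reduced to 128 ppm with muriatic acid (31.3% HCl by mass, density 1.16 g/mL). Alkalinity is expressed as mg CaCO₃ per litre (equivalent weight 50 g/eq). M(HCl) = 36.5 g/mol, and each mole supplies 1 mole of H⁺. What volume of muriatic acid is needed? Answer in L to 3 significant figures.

(a) [OCl⁻]/[HOCl] = 10^(pH − pKa) = 10^(7.43 − 7.43) = 1; fraction as HOCl = 1/(1 + 1) = 0.5.
(a) Free chlorine required for 2.83 ppm HOCl: 2.83 / 0.5 = 5.66 ppm.
(a) FC to add: 5.66 − 0 = 5.66 mg/L as Cl₂.
(a) Cl₂ equivalent: 5.66 mg/L × 792,000 L = 4483 g.
(a) Product at 60.6% available Cl: 4483 / 0.606 = 7397 g.

(b) Alkalinity to neutralize: (156 − 128) = 28 mg/L as CaCO₃ × 830,000 L = 23,240 g as CaCO₃.
(b) Equivalents of H⁺ required: 23,240 ÷ 50 g/eq = 464.8 eq = 464.8 mol HCl.
(b) Mass of HCl: 464.8 × 36.5 = 16,970 g.
(b) Mass of 31.3% solution: 16,970 / 0.313 = 54,200 g.
(b) Volume: 54,200 g ÷ 1.16 g/mL = 46,730 mL.

(a) 7.40 kg; (b) 46.7 L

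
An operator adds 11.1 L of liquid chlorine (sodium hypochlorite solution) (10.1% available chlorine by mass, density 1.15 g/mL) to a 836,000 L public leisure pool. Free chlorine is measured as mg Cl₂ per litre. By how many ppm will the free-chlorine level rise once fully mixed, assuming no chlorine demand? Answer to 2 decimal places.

1.54 ppm

Mass of solution: 11.1 L × 1000 mL/L × 1.15 g/mL = 12,760 g.
Available chlorine delivered: 12,760 g × 0.101 = 1289 g as Cl₂.
Concentration rise: 1289 g / 836,000 L = 1.542 mg/L = 1.54 ppm.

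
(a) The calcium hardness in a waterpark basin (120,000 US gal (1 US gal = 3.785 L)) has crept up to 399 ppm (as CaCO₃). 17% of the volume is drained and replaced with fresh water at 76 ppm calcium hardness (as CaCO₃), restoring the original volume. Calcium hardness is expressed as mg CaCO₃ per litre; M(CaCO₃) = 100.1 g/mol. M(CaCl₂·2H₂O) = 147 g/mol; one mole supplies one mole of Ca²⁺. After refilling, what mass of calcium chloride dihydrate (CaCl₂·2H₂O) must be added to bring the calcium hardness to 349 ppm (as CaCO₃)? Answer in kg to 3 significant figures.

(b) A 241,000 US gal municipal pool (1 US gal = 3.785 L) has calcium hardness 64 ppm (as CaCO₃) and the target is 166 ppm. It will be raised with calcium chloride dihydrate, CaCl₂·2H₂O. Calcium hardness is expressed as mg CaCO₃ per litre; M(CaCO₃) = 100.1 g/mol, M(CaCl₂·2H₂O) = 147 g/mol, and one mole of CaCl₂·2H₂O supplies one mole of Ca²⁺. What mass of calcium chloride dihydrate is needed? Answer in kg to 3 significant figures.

(a) 3.28 kg; (b) 137 kg

(a) Volume: 120,000 US gal × 3.785 L/gal = 454,200 L.
(a) After draining 17% and refilling: 399 × 0.83 + 76 × 0.17 = 344.09 ppm.
(a) Deficit to target: 349 − 344.09 = 4.91 mg/L.
(a) As CaCO₃: 4.91 mg/L × 454,200 L = 2230 g; ÷ 100.1 = 22.28 mol Ca²⁺.
(a) Mass: 22.28 × 147 = 3275 g.

(b) Volume: 241,000 US gal × 3.785 L/gal = 912,185 L.
(b) Hardness to add: (166 − 64) = 102 mg/L as CaCO₃ × 912,185 L = 93,040 g as CaCO₃.
(b) Moles of Ca²⁺ (1 mol Ca²⁺ ≡ 1 mol CaCO₃): 93,040 / 100.1 g/mol = 929.5 mol.
(b) Mass of CaCl₂·2H₂O: 929.5 × 147 = 136,600 g.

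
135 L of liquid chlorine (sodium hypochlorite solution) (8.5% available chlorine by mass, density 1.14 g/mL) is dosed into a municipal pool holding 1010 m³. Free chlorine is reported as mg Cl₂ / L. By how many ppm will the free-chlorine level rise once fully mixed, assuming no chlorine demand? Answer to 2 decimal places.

Volume: 1010 m³ = 1,010,000 L.
Mass of solution: 135 L × 1000 mL/L × 1.14 g/mL = 153,900 g.
Available chlorine delivered: 153,900 g × 0.085 = 13,080 g as Cl₂.
Concentration rise: 13,080 g / 1,010,000 L = 12.95 mg/L = 12.95 ppm.

12.95 ppm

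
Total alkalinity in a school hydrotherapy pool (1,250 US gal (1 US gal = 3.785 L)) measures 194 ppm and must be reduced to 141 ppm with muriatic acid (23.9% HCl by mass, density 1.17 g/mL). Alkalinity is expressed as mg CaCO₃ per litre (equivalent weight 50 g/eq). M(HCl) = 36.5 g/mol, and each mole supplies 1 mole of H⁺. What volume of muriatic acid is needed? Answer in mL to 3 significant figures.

Volume: 1,250 US gal × 3.785 L/gal = 4,731 L.
Alkalinity to neutralize: (194 − 141) = 53 mg/L as CaCO₃ × 4,731 L = 250.8 g as CaCO₃.
Equivalents of H⁺ required: 250.8 ÷ 50 g/eq = 5.015 eq = 5.015 mol HCl.
Mass of HCl: 5.015 × 36.5 = 183.1 g.
Mass of 23.9% solution: 183.1 / 0.239 = 765.9 g.
Volume: 765.9 g ÷ 1.17 g/mL = 654.6 mL.

655 mL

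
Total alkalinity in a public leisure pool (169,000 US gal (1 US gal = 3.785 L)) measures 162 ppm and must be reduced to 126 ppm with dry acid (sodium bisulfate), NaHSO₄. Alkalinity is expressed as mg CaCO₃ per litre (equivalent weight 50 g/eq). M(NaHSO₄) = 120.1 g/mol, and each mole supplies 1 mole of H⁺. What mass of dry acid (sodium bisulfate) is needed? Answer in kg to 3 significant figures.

55.3 kg

Volume: 169,000 US gal × 3.785 L/gal = 639,665 L.
Alkalinity to neutralize: (162 − 126) = 36 mg/L as CaCO₃ × 639,665 L = 23,030 g as CaCO₃.
Equivalents of H⁺ required: 23,030 ÷ 50 g/eq = 460.6 eq = 460.6 mol NaHSO₄.
Mass of NaHSO₄: 460.6 × 120.1 = 55,310 g.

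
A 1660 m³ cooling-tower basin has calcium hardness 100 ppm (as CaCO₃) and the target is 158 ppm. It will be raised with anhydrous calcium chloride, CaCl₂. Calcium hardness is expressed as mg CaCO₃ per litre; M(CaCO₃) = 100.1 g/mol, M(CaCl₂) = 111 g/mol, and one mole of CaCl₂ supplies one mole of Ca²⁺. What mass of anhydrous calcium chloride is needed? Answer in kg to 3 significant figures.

107 kg

Volume: 1660 m³ = 1,660,000 L.
Hardness to add: (158 − 100) = 58 mg/L as CaCO₃ × 1,660,000 L = 96,280 g as CaCO₃.
Moles of Ca²⁺ (1 mol Ca²⁺ ≡ 1 mol CaCO₃): 96,280 / 100.1 g/mol = 961.8 mol.
Mass of CaCl₂: 961.8 × 111 = 106,800 g.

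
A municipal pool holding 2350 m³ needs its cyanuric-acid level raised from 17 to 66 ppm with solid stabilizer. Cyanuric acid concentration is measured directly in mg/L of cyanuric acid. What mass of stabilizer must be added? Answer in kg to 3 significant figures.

Volume: 2350 m³ = 2,350,000 L.
CYA to add: (66 − 17) = 49 mg/L × 2,350,000 L = 115,200 g cyanuric acid.

115 kg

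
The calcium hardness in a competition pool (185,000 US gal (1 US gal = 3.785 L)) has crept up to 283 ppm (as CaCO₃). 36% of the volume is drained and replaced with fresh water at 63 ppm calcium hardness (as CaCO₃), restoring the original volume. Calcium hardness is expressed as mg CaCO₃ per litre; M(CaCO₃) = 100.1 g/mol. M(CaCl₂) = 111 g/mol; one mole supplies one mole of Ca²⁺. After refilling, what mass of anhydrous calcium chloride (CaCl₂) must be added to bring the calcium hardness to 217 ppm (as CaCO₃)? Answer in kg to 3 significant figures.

10.2 kg

Volume: 185,000 US gal × 3.785 L/gal = 700,225 L.
After draining 36% and refilling: 283 × 0.64 + 63 × 0.36 = 203.8 ppm.
Deficit to target: 217 − 203.8 = 13.2 mg/L.
As CaCO₃: 13.2 mg/L × 700,225 L = 9243 g; ÷ 100.1 = 92.34 mol Ca²⁺.
Mass: 92.34 × 111 = 10,250 g.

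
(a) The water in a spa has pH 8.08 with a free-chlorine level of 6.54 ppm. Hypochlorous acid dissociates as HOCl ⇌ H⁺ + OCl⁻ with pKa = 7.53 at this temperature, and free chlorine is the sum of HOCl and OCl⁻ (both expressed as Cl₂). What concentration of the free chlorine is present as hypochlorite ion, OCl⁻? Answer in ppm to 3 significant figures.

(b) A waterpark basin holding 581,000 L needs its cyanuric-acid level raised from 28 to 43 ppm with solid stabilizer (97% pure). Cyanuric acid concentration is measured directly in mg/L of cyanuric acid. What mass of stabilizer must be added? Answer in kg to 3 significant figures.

(a) [OCl⁻]/[HOCl] = 10^(pH − pKa) = 10^(8.08 − 7.53) = 10^0.55 = 3.548.
(a) Fraction as HOCl = 1 / (1 + 3.548) = 0.2199.
(a) OCl⁻ = (1 − 0.2199) × 6.54 ppm = 5.102 ppm.

(b) CYA to add: (43 − 28) = 15 mg/L × 581,000 L = 8715 g cyanuric acid.
(b) At 97% purity: 8715 / 0.97 = 8985 g product.

(a) 5.10 ppm; (b) 8.98 kg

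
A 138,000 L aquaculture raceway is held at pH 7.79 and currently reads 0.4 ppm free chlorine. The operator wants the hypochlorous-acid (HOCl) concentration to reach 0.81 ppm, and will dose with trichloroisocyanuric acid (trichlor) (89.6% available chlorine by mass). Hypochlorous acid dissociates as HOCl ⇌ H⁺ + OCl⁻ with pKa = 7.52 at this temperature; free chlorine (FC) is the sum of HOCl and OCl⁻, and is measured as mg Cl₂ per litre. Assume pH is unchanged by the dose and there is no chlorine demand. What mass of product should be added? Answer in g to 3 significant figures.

295 g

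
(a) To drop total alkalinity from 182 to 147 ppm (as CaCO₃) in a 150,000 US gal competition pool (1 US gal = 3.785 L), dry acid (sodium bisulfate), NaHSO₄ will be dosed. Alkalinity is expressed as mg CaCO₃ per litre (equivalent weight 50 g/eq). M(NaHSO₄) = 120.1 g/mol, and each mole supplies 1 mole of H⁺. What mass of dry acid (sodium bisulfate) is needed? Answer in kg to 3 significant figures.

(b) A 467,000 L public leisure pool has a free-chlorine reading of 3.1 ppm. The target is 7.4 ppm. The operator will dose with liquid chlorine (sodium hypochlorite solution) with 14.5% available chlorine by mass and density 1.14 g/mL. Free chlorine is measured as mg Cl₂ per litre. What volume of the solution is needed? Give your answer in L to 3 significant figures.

(a) Volume: 150,000 US gal × 3.785 L/gal = 567,750 L.
(a) Alkalinity to neutralize: (182 − 147) = 35 mg/L as CaCO₃ × 567,750 L = 19,870 g as CaCO₃.
(a) Equivalents of H⁺ required: 19,870 ÷ 50 g/eq = 397.4 eq = 397.4 mol NaHSO₄.
(a) Mass of NaHSO₄: 397.4 × 120.1 = 47,730 g.

(b) Chlorine deficit: 7.4 − 3.1 = 4.3 ppm = 4.3 mg/L as Cl₂.
(b) Cl₂ equivalent needed: 4.3 mg/L × 467,000 L = 2,008,000 mg = 2008 g.
(b) Product at 14.5% available chlorine: 2008 / 0.145 = 13,850 g.
(b) Volume at density 1.14 g/mL: 13,850 g ÷ 1.14 g/mL = 12,150 mL.

(a) 47.7 kg; (b) 12.1 L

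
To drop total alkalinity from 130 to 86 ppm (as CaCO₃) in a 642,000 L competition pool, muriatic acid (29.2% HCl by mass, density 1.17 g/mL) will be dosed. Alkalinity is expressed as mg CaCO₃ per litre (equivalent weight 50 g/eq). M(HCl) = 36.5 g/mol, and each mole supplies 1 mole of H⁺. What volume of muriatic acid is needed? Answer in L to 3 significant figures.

60.4 L

Alkalinity to neutralize: (130 − 86) = 44 mg/L as CaCO₃ × 642,000 L = 28,250 g as CaCO₃.
Equivalents of H⁺ required: 28,250 ÷ 50 g/eq = 565 eq = 565 mol HCl.
Mass of HCl: 565 × 36.5 = 20,620 g.
Mass of 29.2% solution: 20,620 / 0.292 = 70,620 g.
Volume: 70,620 g ÷ 1.17 g/mL = 60,360 mL.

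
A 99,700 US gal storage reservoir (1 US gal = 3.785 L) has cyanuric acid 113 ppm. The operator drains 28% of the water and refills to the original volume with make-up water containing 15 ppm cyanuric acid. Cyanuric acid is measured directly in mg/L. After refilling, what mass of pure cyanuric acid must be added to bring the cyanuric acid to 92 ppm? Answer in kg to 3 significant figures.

Volume: 99,700 US gal × 3.785 L/gal = 377,364 L.
After draining 28% and refilling: 113 × 0.72 + 15 × 0.28 = 85.56 ppm.
Deficit to target: 92 − 85.56 = 6.44 mg/L.
Mass: 6.44 mg/L × 377,364 L = 2430 g cyanuric acid.

2.43 kg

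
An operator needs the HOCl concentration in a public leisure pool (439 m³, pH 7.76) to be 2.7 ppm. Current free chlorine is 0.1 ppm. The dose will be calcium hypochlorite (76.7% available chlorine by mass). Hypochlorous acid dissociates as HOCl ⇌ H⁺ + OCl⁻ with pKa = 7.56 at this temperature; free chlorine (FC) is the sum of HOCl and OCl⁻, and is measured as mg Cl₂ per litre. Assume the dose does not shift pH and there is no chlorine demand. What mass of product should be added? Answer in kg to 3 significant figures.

Volume: 439 m³ = 439,000 L.
[OCl⁻]/[HOCl] = 10^(pH − pKa) = 10^(7.76 − 7.56) = 1.585; fraction as HOCl = 1/(1 + 1.585) = 0.3869.
Free chlorine required for 2.7 ppm HOCl: 2.7 / 0.3869 = 6.979 ppm.
FC to add: 6.979 − 0.1 = 6.879 mg/L as Cl₂.
Cl₂ equivalent: 6.879 mg/L × 439,000 L = 3020 g.
Product at 76.7% available Cl: 3020 / 0.767 = 3937 g.

3.94 kg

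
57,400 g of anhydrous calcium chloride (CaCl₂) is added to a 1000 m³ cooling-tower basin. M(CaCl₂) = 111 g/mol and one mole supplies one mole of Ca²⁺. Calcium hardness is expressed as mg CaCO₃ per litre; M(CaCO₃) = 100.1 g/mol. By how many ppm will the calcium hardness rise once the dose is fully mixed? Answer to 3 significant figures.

51.8 ppm

Volume: 1000 m³ = 1,000,000 L.
Moles of Ca²⁺: 57,400 g ÷ 111 g/mol = 517.1 mol.
As CaCO₃: 517.1 mol × 100.1 g/mol = 51,760 g.
Rise: 51,760 g / 1,000,000 L × 1000 = 51.76 mg/L.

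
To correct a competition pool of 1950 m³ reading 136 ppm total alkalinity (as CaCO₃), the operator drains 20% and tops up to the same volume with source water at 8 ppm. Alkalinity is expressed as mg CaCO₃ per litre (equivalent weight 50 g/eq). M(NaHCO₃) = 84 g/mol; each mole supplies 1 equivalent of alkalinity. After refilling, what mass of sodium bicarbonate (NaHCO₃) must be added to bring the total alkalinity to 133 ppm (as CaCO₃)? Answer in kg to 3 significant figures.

Volume: 1950 m³ = 1,950,000 L.
After draining 20% and refilling: 136 × 0.80 + 8 × 0.20 = 110.4 ppm.
Deficit to target: 133 − 110.4 = 22.6 mg/L.
As CaCO₃: 22.6 mg/L × 1,950,000 L = 44,070 g; ÷ 50 g/eq ÷ 1 = 881.4 mol NaHCO₃.
Mass: 881.4 × 84 = 74,040 g.

74.0 kg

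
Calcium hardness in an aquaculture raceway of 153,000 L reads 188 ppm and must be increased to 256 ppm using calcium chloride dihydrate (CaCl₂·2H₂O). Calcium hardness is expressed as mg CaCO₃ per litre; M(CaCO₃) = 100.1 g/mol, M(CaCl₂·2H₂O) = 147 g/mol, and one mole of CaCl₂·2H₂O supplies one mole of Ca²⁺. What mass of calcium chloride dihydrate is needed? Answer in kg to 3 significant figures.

Hardness to add: (256 − 188) = 68 mg/L as CaCO₃ × 153,000 L = 10,400 g as CaCO₃.
Moles of Ca²⁺ (1 mol Ca²⁺ ≡ 1 mol CaCO₃): 10,400 / 100.1 g/mol = 103.9 mol.
Mass of CaCl₂·2H₂O: 103.9 × 147 = 15,280 g.

15.3 kg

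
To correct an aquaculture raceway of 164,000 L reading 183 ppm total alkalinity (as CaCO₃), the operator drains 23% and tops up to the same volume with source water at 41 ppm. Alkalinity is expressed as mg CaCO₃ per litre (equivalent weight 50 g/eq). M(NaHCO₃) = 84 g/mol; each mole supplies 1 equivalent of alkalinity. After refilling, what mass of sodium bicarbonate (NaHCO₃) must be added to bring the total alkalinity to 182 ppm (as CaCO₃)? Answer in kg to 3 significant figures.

After draining 23% and refilling: 183 × 0.77 + 41 × 0.23 = 150.34 ppm.
Deficit to target: 182 − 150.34 = 31.66 mg/L.
As CaCO₃: 31.66 mg/L × 164,000 L = 5192 g; ÷ 50 g/eq ÷ 1 = 103.8 mol NaHCO₃.
Mass: 103.8 × 84 = 8723 g.

8.72 kg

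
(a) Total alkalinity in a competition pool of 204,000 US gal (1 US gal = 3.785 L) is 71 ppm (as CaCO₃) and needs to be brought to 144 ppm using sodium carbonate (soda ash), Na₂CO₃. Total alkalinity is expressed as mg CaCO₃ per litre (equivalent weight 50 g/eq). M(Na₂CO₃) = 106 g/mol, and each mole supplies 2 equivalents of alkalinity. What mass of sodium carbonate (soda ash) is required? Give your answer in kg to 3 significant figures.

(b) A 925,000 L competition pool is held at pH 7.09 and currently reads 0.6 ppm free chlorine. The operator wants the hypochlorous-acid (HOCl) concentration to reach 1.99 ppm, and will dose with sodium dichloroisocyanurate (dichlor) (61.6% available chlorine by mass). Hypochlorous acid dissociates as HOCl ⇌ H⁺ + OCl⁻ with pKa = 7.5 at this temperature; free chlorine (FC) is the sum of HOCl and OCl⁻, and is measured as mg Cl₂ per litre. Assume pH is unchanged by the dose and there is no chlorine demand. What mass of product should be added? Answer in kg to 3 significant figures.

(a) Volume: 204,000 US gal × 3.785 L/gal = 772,140 L.
(a) Alkalinity to add: (144 − 71) = 73 mg/L as CaCO₃ × 772,140 L = 56,370 g as CaCO₃.
(a) Equivalents: 56,370 g ÷ 50 g/eq = 1127 eq.
(a) Each mole of Na₂CO₃ supplies 2 eq, so 1127 / 2 = 563.7 mol.
(a) Mass: 563.7 mol × 106 g/mol = 59,750 g.

(b) [OCl⁻]/[HOCl] = 10^(pH − pKa) = 10^(7.09 − 7.5) = 0.389; fraction as HOCl = 1/(1 + 0.389) = 0.7199.
(b) Free chlorine required for 1.99 ppm HOCl: 1.99 / 0.7199 = 2.764 ppm.
(b) FC to add: 2.764 − 0.6 = 2.164 mg/L as Cl₂.
(b) Cl₂ equivalent: 2.164 mg/L × 925,000 L = 2002 g.
(b) Product at 61.6% available Cl: 2002 / 0.616 = 3250 g.

(a) 59.7 kg; (b) 3.25 kg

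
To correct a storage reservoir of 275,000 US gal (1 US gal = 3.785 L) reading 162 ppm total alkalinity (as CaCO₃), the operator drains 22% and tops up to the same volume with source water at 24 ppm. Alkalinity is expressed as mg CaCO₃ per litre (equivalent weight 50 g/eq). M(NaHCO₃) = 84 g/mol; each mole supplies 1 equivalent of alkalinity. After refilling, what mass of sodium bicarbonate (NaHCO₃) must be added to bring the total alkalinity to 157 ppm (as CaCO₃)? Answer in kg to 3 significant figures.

Volume: 275,000 US gal × 3.785 L/gal = 1,040,875 L.
After draining 22% and refilling: 162 × 0.78 + 24 × 0.22 = 131.64 ppm.
Deficit to target: 157 − 131.64 = 25.36 mg/L.
As CaCO₃: 25.36 mg/L × 1,040,875 L = 26,400 g; ÷ 50 g/eq ÷ 1 = 527.9 mol NaHCO₃.
Mass: 527.9 × 84 = 44,350 g.

44.3 kg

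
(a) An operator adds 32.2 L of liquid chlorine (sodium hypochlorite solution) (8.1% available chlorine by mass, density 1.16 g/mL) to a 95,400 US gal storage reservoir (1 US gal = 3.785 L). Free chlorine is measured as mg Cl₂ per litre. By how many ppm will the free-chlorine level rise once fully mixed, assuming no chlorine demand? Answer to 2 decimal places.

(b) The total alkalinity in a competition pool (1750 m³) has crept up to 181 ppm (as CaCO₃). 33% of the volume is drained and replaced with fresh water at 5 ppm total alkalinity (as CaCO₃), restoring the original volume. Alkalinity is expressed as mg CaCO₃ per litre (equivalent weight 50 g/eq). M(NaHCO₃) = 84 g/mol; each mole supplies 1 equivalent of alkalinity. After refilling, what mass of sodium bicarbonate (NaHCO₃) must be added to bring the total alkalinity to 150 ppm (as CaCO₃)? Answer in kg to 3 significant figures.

(a) 8.38 ppm; (b) 79.6 kg

(a) Volume: 95,400 US gal × 3.785 L/gal = 361,089 L.
(a) Mass of solution: 32.2 L × 1000 mL/L × 1.16 g/mL = 37,350 g.
(a) Available chlorine delivered: 37,350 g × 0.081 = 3026 g as Cl₂.
(a) Concentration rise: 3026 g / 361,089 L = 8.379 mg/L = 8.38 ppm.

(b) Volume: 1750 m³ = 1,750,000 L.
(b) After draining 33% and refilling: 181 × 0.67 + 5 × 0.33 = 122.92 ppm.
(b) Deficit to target: 150 − 122.92 = 27.08 mg/L.
(b) As CaCO₃: 27.08 mg/L × 1,750,000 L = 47,390 g; ÷ 50 g/eq ÷ 1 = 947.8 mol NaHCO₃.
(b) Mass: 947.8 × 84 = 79,620 g.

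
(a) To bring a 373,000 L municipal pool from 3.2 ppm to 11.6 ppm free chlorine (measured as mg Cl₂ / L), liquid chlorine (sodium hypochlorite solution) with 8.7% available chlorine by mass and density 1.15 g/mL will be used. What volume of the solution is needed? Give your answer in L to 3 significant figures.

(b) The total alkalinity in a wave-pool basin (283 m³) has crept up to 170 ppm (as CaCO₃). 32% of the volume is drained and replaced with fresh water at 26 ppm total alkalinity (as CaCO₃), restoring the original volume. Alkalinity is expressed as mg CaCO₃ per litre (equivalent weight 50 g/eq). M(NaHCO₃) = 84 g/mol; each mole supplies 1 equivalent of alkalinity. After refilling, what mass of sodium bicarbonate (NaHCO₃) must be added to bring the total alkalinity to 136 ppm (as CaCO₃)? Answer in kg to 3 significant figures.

(a) Chlorine deficit: 11.6 − 3.2 = 8.4 ppm = 8.4 mg/L as Cl₂.
(a) Cl₂ equivalent needed: 8.4 mg/L × 373,000 L = 3,133,000 mg = 3133 g.
(a) Product at 8.7% available chlorine: 3133 / 0.087 = 36,010 g.
(a) Volume at density 1.15 g/mL: 36,010 g ÷ 1.15 g/mL = 31,320 mL.

(b) Volume: 283 m³ = 283,000 L.
(b) After draining 32% and refilling: 170 × 0.68 + 26 × 0.32 = 123.92 ppm.
(b) Deficit to target: 136 − 123.92 = 12.08 mg/L.
(b) As CaCO₃: 12.08 mg/L × 283,000 L = 3419 g; ÷ 50 g/eq ÷ 1 = 68.37 mol NaHCO₃.
(b) Mass: 68.37 × 84 = 5743 g.

(a) 31.3 L; (b) 5.74 kg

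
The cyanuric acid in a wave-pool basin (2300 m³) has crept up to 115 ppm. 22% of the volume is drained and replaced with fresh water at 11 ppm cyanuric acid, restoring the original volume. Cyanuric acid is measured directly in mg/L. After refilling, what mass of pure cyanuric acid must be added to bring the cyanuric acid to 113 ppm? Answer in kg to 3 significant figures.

48.0 kg

Volume: 2300 m³ = 2,300,000 L.
After draining 22% and refilling: 115 × 0.78 + 11 × 0.22 = 92.12 ppm.
Deficit to target: 113 − 92.12 = 20.88 mg/L.
Mass: 20.88 mg/L × 2,300,000 L = 48,020 g cyanuric acid.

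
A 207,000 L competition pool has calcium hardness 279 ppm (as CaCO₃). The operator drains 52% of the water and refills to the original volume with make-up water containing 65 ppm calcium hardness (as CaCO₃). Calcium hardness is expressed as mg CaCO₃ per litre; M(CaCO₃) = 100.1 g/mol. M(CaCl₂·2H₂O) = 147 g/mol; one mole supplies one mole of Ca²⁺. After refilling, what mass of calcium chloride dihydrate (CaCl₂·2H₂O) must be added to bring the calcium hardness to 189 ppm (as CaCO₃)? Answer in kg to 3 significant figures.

After draining 52% and refilling: 279 × 0.48 + 65 × 0.52 = 167.72 ppm.
Deficit to target: 189 − 167.72 = 21.28 mg/L.
As CaCO₃: 21.28 mg/L × 207,000 L = 4405 g; ÷ 100.1 = 44.01 mol Ca²⁺.
Mass: 44.01 × 147 = 6469 g.

6.47 kg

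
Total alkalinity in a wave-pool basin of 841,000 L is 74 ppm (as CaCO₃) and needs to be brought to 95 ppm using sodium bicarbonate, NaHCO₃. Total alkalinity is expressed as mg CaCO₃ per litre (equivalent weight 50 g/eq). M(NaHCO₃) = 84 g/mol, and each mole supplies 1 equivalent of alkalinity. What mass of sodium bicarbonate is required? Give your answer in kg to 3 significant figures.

Alkalinity to add: (95 − 74) = 21 mg/L as CaCO₃ × 841,000 L = 17,660 g as CaCO₃.
Equivalents: 17,660 g ÷ 50 g/eq = 353.2 eq.
NaHCO₃ supplies 1 eq per mole → 353.2 mol.
Mass: 353.2 mol × 84 g/mol = 29,670 g.

29.7 kg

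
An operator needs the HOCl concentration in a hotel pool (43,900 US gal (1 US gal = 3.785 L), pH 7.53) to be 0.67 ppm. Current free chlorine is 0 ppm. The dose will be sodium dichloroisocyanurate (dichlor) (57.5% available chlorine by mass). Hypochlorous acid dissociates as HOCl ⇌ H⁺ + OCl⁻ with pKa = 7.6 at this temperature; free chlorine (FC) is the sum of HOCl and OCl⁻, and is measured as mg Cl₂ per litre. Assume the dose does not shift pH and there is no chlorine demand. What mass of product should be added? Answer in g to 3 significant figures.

358 g

Volume: 43,900 US gal × 3.785 L/gal = 166,162 L.
[OCl⁻]/[HOCl] = 10^(pH − pKa) = 10^(7.53 − 7.6) = 0.8511; fraction as HOCl = 1/(1 + 0.8511) = 0.5402.
Free chlorine required for 0.67 ppm HOCl: 0.67 / 0.5402 = 1.24 ppm.
FC to add: 1.24 − 0 = 1.24 mg/L as Cl₂.
Cl₂ equivalent: 1.24 mg/L × 166,162 L = 206.1 g.
Product at 57.5% available Cl: 206.1 / 0.575 = 358.4 g.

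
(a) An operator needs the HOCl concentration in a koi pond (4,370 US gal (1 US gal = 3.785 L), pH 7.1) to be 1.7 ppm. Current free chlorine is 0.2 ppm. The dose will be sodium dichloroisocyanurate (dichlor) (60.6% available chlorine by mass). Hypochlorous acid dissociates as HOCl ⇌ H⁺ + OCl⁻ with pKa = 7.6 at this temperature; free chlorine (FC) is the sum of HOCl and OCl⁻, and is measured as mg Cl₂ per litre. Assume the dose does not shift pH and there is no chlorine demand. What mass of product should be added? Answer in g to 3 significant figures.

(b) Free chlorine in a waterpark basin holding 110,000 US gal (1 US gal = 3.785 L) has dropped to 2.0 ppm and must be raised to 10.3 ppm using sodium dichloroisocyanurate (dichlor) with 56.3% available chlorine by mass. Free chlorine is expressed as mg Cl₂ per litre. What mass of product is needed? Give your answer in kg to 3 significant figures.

(a) Volume: 4,370 US gal × 3.785 L/gal = 16,540 L.
(a) [OCl⁻]/[HOCl] = 10^(pH − pKa) = 10^(7.1 − 7.6) = 0.3162; fraction as HOCl = 1/(1 + 0.3162) = 0.7597.
(a) Free chlorine required for 1.7 ppm HOCl: 1.7 / 0.7597 = 2.238 ppm.
(a) FC to add: 2.238 − 0.2 = 2.038 mg/L as Cl₂.
(a) Cl₂ equivalent: 2.038 mg/L × 16,540 L = 33.7 g.
(a) Product at 60.6% available Cl: 33.7 / 0.606 = 55.61 g.

(b) Volume: 110,000 US gal × 3.785 L/gal = 416,350 L.
(b) Chlorine deficit: 10.3 − 2.0 = 8.3 ppm = 8.3 mg/L as Cl₂.
(b) Cl₂ equivalent needed: 8.3 mg/L × 416,350 L = 3,456,000 mg = 3456 g.
(b) Product at 56.3% available chlorine: 3456 / 0.563 = 6138 g.

(a) 55.6 g; (b) 6.14 kg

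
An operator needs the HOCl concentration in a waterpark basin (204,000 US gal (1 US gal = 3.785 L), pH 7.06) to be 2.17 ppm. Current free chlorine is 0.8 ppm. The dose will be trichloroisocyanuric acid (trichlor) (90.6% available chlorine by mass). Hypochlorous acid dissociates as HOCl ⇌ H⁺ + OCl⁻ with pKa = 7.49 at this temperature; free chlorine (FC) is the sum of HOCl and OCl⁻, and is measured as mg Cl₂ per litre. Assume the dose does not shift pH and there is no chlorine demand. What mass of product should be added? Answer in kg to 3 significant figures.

1.85 kg

Volume: 204,000 US gal × 3.785 L/gal = 772,140 L.
[OCl⁻]/[HOCl] = 10^(pH − pKa) = 10^(7.06 − 7.49) = 0.3715; fraction as HOCl = 1/(1 + 0.3715) = 0.7291.
Free chlorine required for 2.17 ppm HOCl: 2.17 / 0.7291 = 2.976 ppm.
FC to add: 2.976 − 0.8 = 2.176 mg/L as Cl₂.
Cl₂ equivalent: 2.176 mg/L × 772,140 L = 1680 g.
Product at 90.6% available Cl: 1680 / 0.906 = 1855 g.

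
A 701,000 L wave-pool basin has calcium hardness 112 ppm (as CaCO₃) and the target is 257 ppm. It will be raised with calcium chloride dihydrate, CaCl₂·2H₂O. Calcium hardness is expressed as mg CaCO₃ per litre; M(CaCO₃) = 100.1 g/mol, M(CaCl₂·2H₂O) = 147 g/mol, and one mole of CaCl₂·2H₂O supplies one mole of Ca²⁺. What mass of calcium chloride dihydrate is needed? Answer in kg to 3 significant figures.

Hardness to add: (257 − 112) = 145 mg/L as CaCO₃ × 701,000 L = 101,600 g as CaCO₃.
Moles of Ca²⁺ (1 mol Ca²⁺ ≡ 1 mol CaCO₃): 101,600 / 100.1 g/mol = 1015 mol.
Mass of CaCl₂·2H₂O: 1015 × 147 = 149,300 g.

149 kg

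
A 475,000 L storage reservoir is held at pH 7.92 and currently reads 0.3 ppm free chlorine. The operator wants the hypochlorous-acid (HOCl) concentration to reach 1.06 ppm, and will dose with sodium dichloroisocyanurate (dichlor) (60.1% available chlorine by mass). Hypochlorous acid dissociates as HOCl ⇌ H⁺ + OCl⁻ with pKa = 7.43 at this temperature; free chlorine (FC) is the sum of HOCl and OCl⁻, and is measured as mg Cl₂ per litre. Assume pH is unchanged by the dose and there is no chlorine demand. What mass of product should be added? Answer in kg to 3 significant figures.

[OCl⁻]/[HOCl] = 10^(pH − pKa) = 10^(7.92 − 7.43) = 3.09; fraction as HOCl = 1/(1 + 3.09) = 0.2445.
Free chlorine required for 1.06 ppm HOCl: 1.06 / 0.2445 = 4.336 ppm.
FC to add: 4.336 − 0.3 = 4.036 mg/L as Cl₂.
Cl₂ equivalent: 4.036 mg/L × 475,000 L = 1917 g.
Product at 60.1% available Cl: 1917 / 0.601 = 3190 g.

3.19 kg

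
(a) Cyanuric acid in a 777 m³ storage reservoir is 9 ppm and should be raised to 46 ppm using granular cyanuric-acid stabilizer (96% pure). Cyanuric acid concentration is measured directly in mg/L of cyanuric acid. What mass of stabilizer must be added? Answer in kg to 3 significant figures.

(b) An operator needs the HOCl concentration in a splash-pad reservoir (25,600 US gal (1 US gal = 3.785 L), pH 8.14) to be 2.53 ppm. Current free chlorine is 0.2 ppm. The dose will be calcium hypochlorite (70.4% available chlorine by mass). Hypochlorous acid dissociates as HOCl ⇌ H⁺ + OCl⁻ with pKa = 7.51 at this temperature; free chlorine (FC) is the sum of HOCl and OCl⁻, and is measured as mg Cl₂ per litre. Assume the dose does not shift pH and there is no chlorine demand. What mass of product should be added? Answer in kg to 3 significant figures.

(a) 29.9 kg; (b) 1.81 kg

(a) Volume: 777 m³ = 777,000 L.
(a) CYA to add: (46 − 9) = 37 mg/L × 777,000 L = 28,750 g cyanuric acid.
(a) At 96% purity: 28,750 / 0.96 = 29,950 g product.

(b) Volume: 25,600 US gal × 3.785 L/gal = 96,896 L.
(b) [OCl⁻]/[HOCl] = 10^(pH − pKa) = 10^(8.14 − 7.51) = 4.266; fraction as HOCl = 1/(1 + 4.266) = 0.1899.
(b) Free chlorine required for 2.53 ppm HOCl: 2.53 / 0.1899 = 13.32 ppm.
(b) FC to add: 13.32 − 0.2 = 13.12 mg/L as Cl₂.
(b) Cl₂ equivalent: 13.12 mg/L × 96,896 L = 1272 g.
(b) Product at 70.4% available Cl: 1272 / 0.704 = 1806 g.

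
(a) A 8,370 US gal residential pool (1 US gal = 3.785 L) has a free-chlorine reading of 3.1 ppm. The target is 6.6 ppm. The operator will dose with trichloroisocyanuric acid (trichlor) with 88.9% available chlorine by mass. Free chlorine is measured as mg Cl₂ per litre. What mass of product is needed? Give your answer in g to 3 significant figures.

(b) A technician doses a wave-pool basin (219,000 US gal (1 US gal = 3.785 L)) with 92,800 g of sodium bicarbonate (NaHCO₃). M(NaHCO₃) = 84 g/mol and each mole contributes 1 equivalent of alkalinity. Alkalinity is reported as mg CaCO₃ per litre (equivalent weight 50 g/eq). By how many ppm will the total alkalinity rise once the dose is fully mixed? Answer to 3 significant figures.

(a) 125 g; (b) 66.6 ppm

(a) Volume: 8,370 US gal × 3.785 L/gal = 31,680 L.
(a) Chlorine deficit: 6.6 − 3.1 = 3.5 ppm = 3.5 mg/L as Cl₂.
(a) Cl₂ equivalent needed: 3.5 mg/L × 31,680 L = 110,900 mg = 110.9 g.
(a) Product at 88.9% available chlorine: 110.9 / 0.889 = 124.7 g.

(b) Volume: 219,000 US gal × 3.785 L/gal = 828,915 L.
(b) Moles of NaHCO₃: 92,800 g ÷ 84 g/mol = 1105 mol → 1105 eq of alkalinity.
(b) As CaCO₃: 1105 eq × 50 g/eq = 55,240 g.
(b) Rise: 55,240 g / 828,915 L × 1000 = 66.64 mg/L.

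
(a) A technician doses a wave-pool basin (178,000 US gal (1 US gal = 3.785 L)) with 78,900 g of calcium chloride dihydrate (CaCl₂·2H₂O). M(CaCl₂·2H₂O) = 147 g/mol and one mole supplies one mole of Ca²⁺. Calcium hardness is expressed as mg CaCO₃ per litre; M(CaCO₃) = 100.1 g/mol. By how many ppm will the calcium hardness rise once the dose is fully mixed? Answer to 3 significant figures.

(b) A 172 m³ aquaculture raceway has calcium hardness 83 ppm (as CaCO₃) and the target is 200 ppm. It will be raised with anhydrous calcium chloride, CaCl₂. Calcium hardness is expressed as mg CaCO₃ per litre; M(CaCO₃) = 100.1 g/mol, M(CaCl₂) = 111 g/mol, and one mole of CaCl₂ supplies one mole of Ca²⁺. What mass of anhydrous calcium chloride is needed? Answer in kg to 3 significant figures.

(a) Volume: 178,000 US gal × 3.785 L/gal = 673,730 L.
(a) Moles of Ca²⁺: 78,900 g ÷ 147 g/mol = 536.7 mol.
(a) As CaCO₃: 536.7 mol × 100.1 g/mol = 53,730 g.
(a) Rise: 53,730 g / 673,730 L × 1000 = 79.75 mg/L.

(b) Volume: 172 m³ = 172,000 L.
(b) Hardness to add: (200 − 83) = 117 mg/L as CaCO₃ × 172,000 L = 20,120 g as CaCO₃.
(b) Moles of Ca²⁺ (1 mol Ca²⁺ ≡ 1 mol CaCO₃): 20,120 / 100.1 g/mol = 201 mol.
(b) Mass of CaCl₂: 201 × 111 = 22,320 g.

(a) 79.7 ppm; (b) 22.3 kg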